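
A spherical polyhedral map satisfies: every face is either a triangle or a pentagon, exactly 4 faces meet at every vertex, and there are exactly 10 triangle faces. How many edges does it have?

Let x be the number of pentagons; then F = 10 + x.
Edge–face incidences: 2E = 3·10 + 5·x = 30 + 5x.
Every vertex has degree 4, so 4V = 2E.
Euler: V − E + F = 2 ⇒ (2E)/4 − E + (10 + x) = 2.
Multiply by 8: 2·(2E) − 4·(2E) + 8·(10 + x) = 16, i.e. 80 + 8x − 2·(30 + 5x) = 16.
Collecting terms: −2x + 20 = 16, so −2x = −4, so x = 2.
Then 2E = 30 + 5·2 = 40, so E = 20, V = 2E/4 = 10, F = 10 + 2 = 12.

20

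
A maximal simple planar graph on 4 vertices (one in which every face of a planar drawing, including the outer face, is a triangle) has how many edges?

6

In a plane triangulation 3F = 2E and V − E + F = 2, so E = 3V − 6 = 3·4 − 6 = 6.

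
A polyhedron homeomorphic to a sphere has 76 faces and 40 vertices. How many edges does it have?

114

Here V − E + F = 2.
E = V + F − (2) = 40 + 76 − (2) = 114.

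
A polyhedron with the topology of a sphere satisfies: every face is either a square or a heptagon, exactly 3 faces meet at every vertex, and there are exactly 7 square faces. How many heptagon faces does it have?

2

Let x be the number of heptagons; then F = 7 + x.
Edge–face incidences: 2E = 4·7 + 7·x = 28 + 7x.
Every vertex has degree 3, so 3V = 2E.
Euler: V − E + F = 2 ⇒ (2E)/3 − E + (7 + x) = 2.
Multiply by 6: 2·(2E) − 3·(2E) + 6·(7 + x) = 12, i.e. 42 + 6x − (28 + 7x) = 12.
Collecting terms: −x + 14 = 12, so −x = −2, so x = 2.
Then 2E = 28 + 7·2 = 42, so E = 21, V = 2E/3 = 14, F = 7 + 2 = 9.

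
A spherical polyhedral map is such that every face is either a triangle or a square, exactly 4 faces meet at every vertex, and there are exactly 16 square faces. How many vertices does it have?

22

Let x be the number of triangles; then F = 16 + x.
Edge–face incidences: 2E = 4·16 + 3·x = 64 + 3x.
Every vertex has degree 4, so 4V = 2E.
Euler: V − E + F = 2 ⇒ (2E)/4 − E + (16 + x) = 2.
Multiply by 8: 2·(2E) − 4·(2E) + 8·(16 + x) = 16, i.e. 128 + 8x − 2·(64 + 3x) = 16.
Collecting terms: 2x = 16, so x = 8.
Then 2E = 64 + 3·8 = 88, so E = 44, V = 2E/4 = 22, F = 16 + 8 = 24.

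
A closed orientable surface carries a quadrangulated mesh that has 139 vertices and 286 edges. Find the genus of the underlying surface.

Every face is a square and each edge borders two faces, so 4F = 2·286, giving F = 143.
χ = V − E + F = 139 − 286 + 143 = -4.
For a closed orientable surface χ = 2 − 2g, so g = (2 − (-4))/2 = 3.

3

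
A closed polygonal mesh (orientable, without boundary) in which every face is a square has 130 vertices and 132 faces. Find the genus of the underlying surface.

2

Every face is a square, so 2E = 4·132 = 528, giving E = 264.
χ = V − E + F = 130 − 264 + 132 = -2.
For a closed orientable surface χ = 2 − 2g, so g = (2 − (-2))/2 = 2.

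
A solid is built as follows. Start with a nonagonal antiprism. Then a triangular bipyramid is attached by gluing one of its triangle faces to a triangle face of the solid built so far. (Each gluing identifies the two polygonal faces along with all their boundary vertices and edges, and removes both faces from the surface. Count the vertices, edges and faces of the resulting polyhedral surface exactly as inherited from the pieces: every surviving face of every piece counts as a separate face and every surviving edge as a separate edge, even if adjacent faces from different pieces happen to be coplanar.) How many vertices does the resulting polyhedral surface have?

20

A nonagonal antiprism: V=18, E=36, F=20.
Attach a triangular bipyramid (V=5, E=9, F=6) along a 3-gon: merge 3 vertices and 3 edges, delete both glued faces → V=20, E=42, F=24.
Check: V − E + F = 20 − 42 + 24 = 2.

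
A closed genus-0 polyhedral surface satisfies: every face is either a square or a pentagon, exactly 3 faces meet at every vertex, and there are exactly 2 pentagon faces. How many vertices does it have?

10

Let x be the number of squares; then F = 2 + x.
Edge–face incidences: 2E = 5·2 + 4·x = 10 + 4x.
Every vertex has degree 3, so 3V = 2E.
Euler: V − E + F = 2 ⇒ (2E)/3 − E + (2 + x) = 2.
Multiply by 6: 2·(2E) − 3·(2E) + 6·(2 + x) = 12, i.e. 12 + 6x − (10 + 4x) = 12.
Collecting terms: 2x + 2 = 12, so 2x = 10, so x = 5.
Then 2E = 10 + 4·5 = 30, so E = 15, V = 2E/3 = 10, F = 2 + 5 = 7.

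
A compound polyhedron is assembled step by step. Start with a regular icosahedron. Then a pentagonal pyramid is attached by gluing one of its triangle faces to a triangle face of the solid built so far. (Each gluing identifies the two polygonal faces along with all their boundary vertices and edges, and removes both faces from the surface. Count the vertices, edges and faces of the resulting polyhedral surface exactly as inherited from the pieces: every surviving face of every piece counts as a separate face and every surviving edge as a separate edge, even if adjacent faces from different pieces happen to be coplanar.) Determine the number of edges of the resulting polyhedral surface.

37

A regular icosahedron: V=12, E=30, F=20.
Attach a pentagonal pyramid (V=6, E=10, F=6) along a 3-gon: merge 3 vertices and 3 edges, delete both glued faces → V=15, E=37, F=24.
Check: V − E + F = 15 − 37 + 24 = 2.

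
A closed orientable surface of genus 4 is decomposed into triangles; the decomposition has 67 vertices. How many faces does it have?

146

χ = 2 − 2·4 = -6, and every face is a triangle so 3F = 2E.
V − E + F = -6 with E = 3F/2 gives 67 − (3/2 − 1)·F = -6, so F = 146 and E = 219.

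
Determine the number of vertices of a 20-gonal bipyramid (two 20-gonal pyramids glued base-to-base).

A bipyramid over an n-gon has 2n triangular faces and n + 2 vertices: V = 20 + 2 = 22, E = 3·20 = 60, F = 2·20 = 40.
Check: V − E + F = 22 − 60 + 40 = 2.

22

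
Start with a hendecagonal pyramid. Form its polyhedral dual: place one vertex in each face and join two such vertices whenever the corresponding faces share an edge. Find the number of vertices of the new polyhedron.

The base solid has V = 12, E = 22, F = 12.
The dual swaps V and F and preserves E: V′ = F = 12, E′ = E = 22, F′ = V = 12.

12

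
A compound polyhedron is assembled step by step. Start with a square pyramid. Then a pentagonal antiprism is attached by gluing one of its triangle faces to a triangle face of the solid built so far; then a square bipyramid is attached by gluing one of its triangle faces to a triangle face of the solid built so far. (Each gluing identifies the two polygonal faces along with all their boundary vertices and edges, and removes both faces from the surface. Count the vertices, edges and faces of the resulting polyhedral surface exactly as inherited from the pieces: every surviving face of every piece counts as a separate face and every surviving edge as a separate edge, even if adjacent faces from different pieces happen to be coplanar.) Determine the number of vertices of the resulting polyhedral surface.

15

A square pyramid: V=5, E=8, F=5.
Attach a pentagonal antiprism (V=10, E=20, F=12) along a 3-gon: merge 3 vertices and 3 edges, delete both glued faces → V=12, E=25, F=15.
Attach a square bipyramid (V=6, E=12, F=8) along a 3-gon: merge 3 vertices and 3 edges, delete both glued faces → V=15, E=34, F=21.
Check: V − E + F = 15 − 34 + 21 = 2.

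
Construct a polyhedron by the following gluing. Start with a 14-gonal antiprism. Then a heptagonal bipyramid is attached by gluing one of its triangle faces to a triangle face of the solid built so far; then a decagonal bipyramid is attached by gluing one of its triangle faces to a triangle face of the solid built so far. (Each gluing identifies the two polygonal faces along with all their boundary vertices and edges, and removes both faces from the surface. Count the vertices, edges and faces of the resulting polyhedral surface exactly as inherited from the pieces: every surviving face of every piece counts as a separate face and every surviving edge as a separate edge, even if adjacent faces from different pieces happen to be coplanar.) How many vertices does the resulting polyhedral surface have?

43

A 14-gonal antiprism: V=28, E=56, F=30.
Attach a heptagonal bipyramid (V=9, E=21, F=14) along a 3-gon: merge 3 vertices and 3 edges, delete both glued faces → V=34, E=74, F=42.
Attach a decagonal bipyramid (V=12, E=30, F=20) along a 3-gon: merge 3 vertices and 3 edges, delete both glued faces → V=43, E=101, F=60.
Check: V − E + F = 43 − 101 + 60 = 2.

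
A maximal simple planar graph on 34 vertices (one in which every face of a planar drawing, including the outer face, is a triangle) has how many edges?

96

In a plane triangulation 3F = 2E and V − E + F = 2, so E = 3V − 6 = 3·34 − 6 = 96.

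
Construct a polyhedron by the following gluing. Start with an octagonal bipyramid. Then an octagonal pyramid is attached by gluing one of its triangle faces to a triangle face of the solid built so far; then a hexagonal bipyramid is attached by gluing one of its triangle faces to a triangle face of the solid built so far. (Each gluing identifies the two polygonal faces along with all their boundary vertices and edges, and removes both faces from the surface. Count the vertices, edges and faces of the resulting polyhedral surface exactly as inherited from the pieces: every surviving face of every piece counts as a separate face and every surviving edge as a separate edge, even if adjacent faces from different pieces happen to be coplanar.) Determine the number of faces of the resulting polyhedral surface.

An octagonal bipyramid: V=10, E=24, F=16.
Attach an octagonal pyramid (V=9, E=16, F=9) along a 3-gon: merge 3 vertices and 3 edges, delete both glued faces → V=16, E=37, F=23.
Attach a hexagonal bipyramid (V=8, E=18, F=12) along a 3-gon: merge 3 vertices and 3 edges, delete both glued faces → V=21, E=52, F=33.
Check: V − E + F = 21 − 52 + 33 = 2.

33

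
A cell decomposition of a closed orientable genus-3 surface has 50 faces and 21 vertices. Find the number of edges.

75

For a closed orientable surface of genus 3, χ = 2 − 2·3 = -4.
E = V + F − (-4) = 21 + 50 − (-4) = 75.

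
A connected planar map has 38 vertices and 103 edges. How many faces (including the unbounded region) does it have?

67

Euler's formula for a connected plane graph: V − E + F = 2, so F = 2 − 38 + 103 = 67.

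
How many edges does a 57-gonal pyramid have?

114

A pyramid on an n-gon base has one n-gon and n triangles: V = 57 + 1 = 58, E = 2·57 = 114, F = 57 + 1 = 58.
Check: V − E + F = 58 − 114 + 58 = 2.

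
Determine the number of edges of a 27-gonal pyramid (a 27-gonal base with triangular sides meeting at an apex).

A pyramid on an n-gon base has one n-gon and n triangles: V = 27 + 1 = 28, E = 2·27 = 54, F = 27 + 1 = 28.

54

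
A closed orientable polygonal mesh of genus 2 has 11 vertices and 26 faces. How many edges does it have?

For a closed orientable surface of genus 2, χ = 2 − 2·2 = -2.
E = V + F − (-2) = 11 + 26 − (-2) = 39.

39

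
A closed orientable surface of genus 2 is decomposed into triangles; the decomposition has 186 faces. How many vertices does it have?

χ = 2 − 2·2 = -2, and every face is a triangle so 3F = 2E.
E = 3·186/2 = 279. Then V = -2 + E − F = -2 + 279 − 186 = 91.

91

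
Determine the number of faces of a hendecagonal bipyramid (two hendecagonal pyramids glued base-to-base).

A bipyramid over an n-gon has 2n triangular faces and n + 2 vertices: V = 11 + 2 = 13, E = 3·11 = 33, F = 2·11 = 22.

22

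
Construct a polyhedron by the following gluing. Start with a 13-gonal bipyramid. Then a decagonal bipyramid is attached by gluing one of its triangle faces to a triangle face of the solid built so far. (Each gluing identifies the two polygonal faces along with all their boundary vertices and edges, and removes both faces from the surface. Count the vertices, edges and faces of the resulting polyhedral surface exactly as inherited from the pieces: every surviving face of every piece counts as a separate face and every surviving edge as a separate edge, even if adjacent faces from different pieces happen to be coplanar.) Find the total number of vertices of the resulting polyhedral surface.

24

A 13-gonal bipyramid: V=15, E=39, F=26.
Attach a decagonal bipyramid (V=12, E=30, F=20) along a 3-gon: merge 3 vertices and 3 edges, delete both glued faces → V=24, E=66, F=44.
Check: V − E + F = 24 − 66 + 44 = 2.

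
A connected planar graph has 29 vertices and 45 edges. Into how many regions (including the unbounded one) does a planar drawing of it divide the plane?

18

Euler's formula for a connected plane graph: V − E + F = 2, so F = 2 − 29 + 45 = 18.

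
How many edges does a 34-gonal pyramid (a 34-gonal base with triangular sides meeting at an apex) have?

A pyramid on an n-gon base has one n-gon and n triangles: V = 34 + 1 = 35, E = 2·34 = 68, F = 34 + 1 = 35.
Check: V − E + F = 35 − 68 + 35 = 2.

68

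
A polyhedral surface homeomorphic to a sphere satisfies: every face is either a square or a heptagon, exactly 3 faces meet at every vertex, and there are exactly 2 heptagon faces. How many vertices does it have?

14

Let x be the number of squares; then F = 2 + x.
Edge–face incidences: 2E = 7·2 + 4·x = 14 + 4x.
Every vertex has degree 3, so 3V = 2E.
Euler: V − E + F = 2 ⇒ (2E)/3 − E + (2 + x) = 2.
Multiply by 6: 2·(2E) − 3·(2E) + 6·(2 + x) = 12, i.e. 12 + 6x − (14 + 4x) = 12.
Collecting terms: 2x − 2 = 12, so 2x = 14, so x = 7.
Then 2E = 14 + 4·7 = 42, so E = 21, V = 2E/3 = 14, F = 2 + 7 = 9.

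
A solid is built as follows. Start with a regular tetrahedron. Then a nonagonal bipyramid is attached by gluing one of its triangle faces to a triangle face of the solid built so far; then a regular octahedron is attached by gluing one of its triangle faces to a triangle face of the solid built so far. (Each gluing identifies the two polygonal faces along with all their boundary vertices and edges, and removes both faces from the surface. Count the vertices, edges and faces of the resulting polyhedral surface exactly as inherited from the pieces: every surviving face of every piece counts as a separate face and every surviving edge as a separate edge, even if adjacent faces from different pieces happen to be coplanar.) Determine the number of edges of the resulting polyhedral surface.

39

A regular tetrahedron: V=4, E=6, F=4.
Attach a nonagonal bipyramid (V=11, E=27, F=18) along a 3-gon: merge 3 vertices and 3 edges, delete both glued faces → V=12, E=30, F=20.
Attach a regular octahedron (V=6, E=12, F=8) along a 3-gon: merge 3 vertices and 3 edges, delete both glued faces → V=15, E=39, F=26.
Check: V − E + F = 15 − 39 + 26 = 2.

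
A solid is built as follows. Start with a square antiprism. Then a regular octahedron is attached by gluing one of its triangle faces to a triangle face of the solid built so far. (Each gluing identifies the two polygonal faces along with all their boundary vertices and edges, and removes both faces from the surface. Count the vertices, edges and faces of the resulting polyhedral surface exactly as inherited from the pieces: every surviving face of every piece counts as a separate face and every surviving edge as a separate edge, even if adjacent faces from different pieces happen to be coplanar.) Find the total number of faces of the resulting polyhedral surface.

A square antiprism: V=8, E=16, F=10.
Attach a regular octahedron (V=6, E=12, F=8) along a 3-gon: merge 3 vertices and 3 edges, delete both glued faces → V=11, E=25, F=16.
Check: V − E + F = 11 − 25 + 16 = 2.

16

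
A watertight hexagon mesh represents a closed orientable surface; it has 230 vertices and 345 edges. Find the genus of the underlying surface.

Every face is a hexagon and each edge borders two faces, so 6F = 2·345, giving F = 115.
χ = V − E + F = 230 − 345 + 115 = 0.
For a closed orientable surface χ = 2 − 2g, so g = (2 − (0))/2 = 1.

1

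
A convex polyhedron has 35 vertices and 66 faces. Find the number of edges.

99

Here V − E + F = 2.
E = V + F − (2) = 35 + 66 − (2) = 99.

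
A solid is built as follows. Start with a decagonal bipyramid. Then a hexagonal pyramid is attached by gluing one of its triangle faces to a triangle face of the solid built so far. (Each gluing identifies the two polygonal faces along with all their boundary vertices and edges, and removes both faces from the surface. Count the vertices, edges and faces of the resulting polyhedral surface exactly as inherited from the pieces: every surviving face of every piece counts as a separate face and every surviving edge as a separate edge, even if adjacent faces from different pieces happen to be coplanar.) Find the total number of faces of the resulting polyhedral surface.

25

A decagonal bipyramid: V=12, E=30, F=20.
Attach a hexagonal pyramid (V=7, E=12, F=7) along a 3-gon: merge 3 vertices and 3 edges, delete both glued faces → V=16, E=39, F=25.
Check: V − E + F = 16 − 39 + 25 = 2.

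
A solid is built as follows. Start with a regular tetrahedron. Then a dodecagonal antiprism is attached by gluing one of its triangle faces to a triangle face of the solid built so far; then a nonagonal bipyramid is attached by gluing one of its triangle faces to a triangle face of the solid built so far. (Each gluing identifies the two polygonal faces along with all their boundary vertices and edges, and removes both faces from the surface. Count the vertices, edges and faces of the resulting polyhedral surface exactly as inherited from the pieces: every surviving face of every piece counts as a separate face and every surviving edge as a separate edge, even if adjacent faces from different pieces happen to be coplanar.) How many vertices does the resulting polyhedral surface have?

A regular tetrahedron: V=4, E=6, F=4.
Attach a dodecagonal antiprism (V=24, E=48, F=26) along a 3-gon: merge 3 vertices and 3 edges, delete both glued faces → V=25, E=51, F=28.
Attach a nonagonal bipyramid (V=11, E=27, F=18) along a 3-gon: merge 3 vertices and 3 edges, delete both glued faces → V=33, E=75, F=44.
Check: V − E + F = 33 − 75 + 44 = 2.

33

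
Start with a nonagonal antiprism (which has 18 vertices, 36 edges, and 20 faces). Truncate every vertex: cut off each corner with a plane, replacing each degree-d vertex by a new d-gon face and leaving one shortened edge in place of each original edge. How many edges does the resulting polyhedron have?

Truncation replaces each original edge-end by a new vertex, so V′ = 2E = 72.
Each original edge survives, and each old vertex of degree d contributes d new edges; summing degrees gives Σd = 2E, so E′ = E + 2E = 3E = 108.
Each original face survives and each original vertex becomes one new face: F′ = F + V = 38.

108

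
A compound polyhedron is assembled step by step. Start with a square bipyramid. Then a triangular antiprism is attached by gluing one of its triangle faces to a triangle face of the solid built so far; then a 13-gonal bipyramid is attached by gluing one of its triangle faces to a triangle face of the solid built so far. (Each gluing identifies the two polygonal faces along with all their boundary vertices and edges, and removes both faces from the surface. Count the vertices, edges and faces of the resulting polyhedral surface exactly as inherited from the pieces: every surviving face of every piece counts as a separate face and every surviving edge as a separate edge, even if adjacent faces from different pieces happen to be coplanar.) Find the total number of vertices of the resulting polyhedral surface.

A square bipyramid: V=6, E=12, F=8.
Attach a triangular antiprism (V=6, E=12, F=8) along a 3-gon: merge 3 vertices and 3 edges, delete both glued faces → V=9, E=21, F=14.
Attach a 13-gonal bipyramid (V=15, E=39, F=26) along a 3-gon: merge 3 vertices and 3 edges, delete both glued faces → V=21, E=57, F=38.
Check: V − E + F = 21 − 57 + 38 = 2.

21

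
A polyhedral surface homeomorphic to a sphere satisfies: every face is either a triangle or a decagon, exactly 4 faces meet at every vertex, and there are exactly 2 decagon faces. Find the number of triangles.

20

Let x be the number of triangles; then F = 2 + x.
Edge–face incidences: 2E = 10·2 + 3·x = 20 + 3x.
Every vertex has degree 4, so 4V = 2E.
Euler: V − E + F = 2 ⇒ (2E)/4 − E + (2 + x) = 2.
Multiply by 8: 2·(2E) − 4·(2E) + 8·(2 + x) = 16, i.e. 16 + 8x − 2·(20 + 3x) = 16.
Collecting terms: 2x − 24 = 16, so 2x = 40, so x = 20.
Then 2E = 20 + 3·20 = 80, so E = 40, V = 2E/4 = 20, F = 2 + 20 = 22.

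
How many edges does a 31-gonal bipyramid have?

A bipyramid over an n-gon has 2n triangular faces and n + 2 vertices: V = 31 + 2 = 33, E = 3·31 = 93, F = 2·31 = 62.

93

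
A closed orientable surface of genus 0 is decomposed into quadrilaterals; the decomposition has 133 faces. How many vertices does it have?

χ = 2 − 2·0 = 2, and every face is a square so 4F = 2E.
E = 4·133/2 = 266. Then V = 2 + E − F = 2 + 266 − 133 = 135.

135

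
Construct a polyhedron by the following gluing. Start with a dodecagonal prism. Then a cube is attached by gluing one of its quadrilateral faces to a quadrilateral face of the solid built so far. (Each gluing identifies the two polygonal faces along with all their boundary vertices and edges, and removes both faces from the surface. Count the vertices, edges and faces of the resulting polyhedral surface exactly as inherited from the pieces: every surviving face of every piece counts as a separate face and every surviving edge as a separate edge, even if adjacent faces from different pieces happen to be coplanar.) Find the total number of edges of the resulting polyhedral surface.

44

A dodecagonal prism: V=24, E=36, F=14.
Attach a cube (V=8, E=12, F=6) along a 4-gon: merge 4 vertices and 4 edges, delete both glued faces → V=28, E=44, F=18.
Check: V − E + F = 28 − 44 + 18 = 2.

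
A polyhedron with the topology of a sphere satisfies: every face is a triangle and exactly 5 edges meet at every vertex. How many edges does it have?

30

Each face has 3 edges and each edge borders two faces, so 2E = 3F.
Each vertex has degree 5, so 5V = 2E and hence V = 3F/5.
Euler: V − E + F = 2 ⇒ (3F/5) − (3F/2) + F = 2.
Multiply by 10: (6 − 15 + 10)F = 20, i.e. 1F = 20.
So F = 20, E = 3·20/2 = 30, V = 3·20/5 = 12.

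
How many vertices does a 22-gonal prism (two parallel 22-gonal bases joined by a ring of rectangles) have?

A prism on an n-gon has two n-gon bases and n rectangular sides: V = 2·22 = 44, E = 3·22 = 66, F = 22 + 2 = 24.

44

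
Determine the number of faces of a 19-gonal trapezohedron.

38

The n-trapezohedron (dual of the n-antiprism) has V = 2·19 + 2 = 40, E = 4·19 = 76, F = 2·19 = 38.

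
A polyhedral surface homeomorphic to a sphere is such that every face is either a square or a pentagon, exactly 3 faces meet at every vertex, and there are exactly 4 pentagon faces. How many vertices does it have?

12

Let x be the number of squares; then F = 4 + x.
Edge–face incidences: 2E = 5·4 + 4·x = 20 + 4x.
Every vertex has degree 3, so 3V = 2E.
Euler: V − E + F = 2 ⇒ (2E)/3 − E + (4 + x) = 2.
Multiply by 6: 2·(2E) − 3·(2E) + 6·(4 + x) = 12, i.e. 24 + 6x − (20 + 4x) = 12.
Collecting terms: 2x + 4 = 12, so 2x = 8, so x = 4.
Then 2E = 20 + 4·4 = 36, so E = 18, V = 2E/3 = 12, F = 4 + 4 = 8.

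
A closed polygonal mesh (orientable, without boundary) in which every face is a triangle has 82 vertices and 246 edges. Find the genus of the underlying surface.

1

Every face is a triangle and each edge borders two faces, so 3F = 2·246, giving F = 164.
χ = V − E + F = 82 − 246 + 164 = 0.
For a closed orientable surface χ = 2 − 2g, so g = (2 − (0))/2 = 1.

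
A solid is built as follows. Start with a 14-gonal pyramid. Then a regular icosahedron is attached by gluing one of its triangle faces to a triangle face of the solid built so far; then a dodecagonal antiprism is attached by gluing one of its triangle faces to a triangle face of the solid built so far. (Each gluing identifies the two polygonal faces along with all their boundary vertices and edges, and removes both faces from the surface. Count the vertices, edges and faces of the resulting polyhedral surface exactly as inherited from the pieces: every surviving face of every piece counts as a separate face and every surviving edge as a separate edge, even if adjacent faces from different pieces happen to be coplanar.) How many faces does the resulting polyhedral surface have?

A 14-gonal pyramid: V=15, E=28, F=15.
Attach a regular icosahedron (V=12, E=30, F=20) along a 3-gon: merge 3 vertices and 3 edges, delete both glued faces → V=24, E=55, F=33.
Attach a dodecagonal antiprism (V=24, E=48, F=26) along a 3-gon: merge 3 vertices and 3 edges, delete both glued faces → V=45, E=100, F=57.
Check: V − E + F = 45 − 100 + 57 = 2.

57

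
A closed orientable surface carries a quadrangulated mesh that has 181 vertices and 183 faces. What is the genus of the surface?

2

Every face is a square, so 2E = 4·183 = 732, giving E = 366.
χ = V − E + F = 181 − 366 + 183 = -2.
For a closed orientable surface χ = 2 − 2g, so g = (2 − (-2))/2 = 2.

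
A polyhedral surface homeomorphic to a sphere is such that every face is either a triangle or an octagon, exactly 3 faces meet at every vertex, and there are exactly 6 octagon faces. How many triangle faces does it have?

8

Let x be the number of triangles; then F = 6 + x.
Edge–face incidences: 2E = 8·6 + 3·x = 48 + 3x.
Every vertex has degree 3, so 3V = 2E.
Euler: V − E + F = 2 ⇒ (2E)/3 − E + (6 + x) = 2.
Multiply by 6: 2·(2E) − 3·(2E) + 6·(6 + x) = 12, i.e. 36 + 6x − (48 + 3x) = 12.
Collecting terms: 3x − 12 = 12, so 3x = 24, so x = 8.
Then 2E = 48 + 3·8 = 72, so E = 36, V = 2E/3 = 24, F = 6 + 8 = 14.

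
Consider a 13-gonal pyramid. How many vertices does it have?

14

A pyramid on an n-gon base has one n-gon and n triangles: V = 13 + 1 = 14, E = 2·13 = 26, F = 13 + 1 = 14.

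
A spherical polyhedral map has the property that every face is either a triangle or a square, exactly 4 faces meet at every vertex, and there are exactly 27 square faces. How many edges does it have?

Let x be the number of triangles; then F = 27 + x.
Edge–face incidences: 2E = 4·27 + 3·x = 108 + 3x.
Every vertex has degree 4, so 4V = 2E.
Euler: V − E + F = 2 ⇒ (2E)/4 − E + (27 + x) = 2.
Multiply by 8: 2·(2E) − 4·(2E) + 8·(27 + x) = 16, i.e. 216 + 8x − 2·(108 + 3x) = 16.
Collecting terms: 2x = 16, so x = 8.
Then 2E = 108 + 3·8 = 132, so E = 66, V = 2E/4 = 33, F = 27 + 8 = 35.

66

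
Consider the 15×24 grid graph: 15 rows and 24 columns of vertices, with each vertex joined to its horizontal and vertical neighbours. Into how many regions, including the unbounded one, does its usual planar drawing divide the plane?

323

The grid has V = 15·24 = 360 vertices and E = 15·23 + 24·14 = 681 edges.
F = 2 − V + E = 2 − 360 + 681 = 323.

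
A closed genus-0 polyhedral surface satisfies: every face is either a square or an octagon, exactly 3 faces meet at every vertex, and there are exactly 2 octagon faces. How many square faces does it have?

8

Let x be the number of squares; then F = 2 + x.
Edge–face incidences: 2E = 8·2 + 4·x = 16 + 4x.
Every vertex has degree 3, so 3V = 2E.
Euler: V − E + F = 2 ⇒ (2E)/3 − E + (2 + x) = 2.
Multiply by 6: 2·(2E) − 3·(2E) + 6·(2 + x) = 12, i.e. 12 + 6x − (16 + 4x) = 12.
Collecting terms: 2x − 4 = 12, so 2x = 16, so x = 8.
Then 2E = 16 + 4·8 = 48, so E = 24, V = 2E/3 = 16, F = 2 + 8 = 10.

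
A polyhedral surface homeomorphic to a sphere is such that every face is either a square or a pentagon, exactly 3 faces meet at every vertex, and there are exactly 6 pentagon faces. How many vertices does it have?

Let x be the number of squares; then F = 6 + x.
Edge–face incidences: 2E = 5·6 + 4·x = 30 + 4x.
Every vertex has degree 3, so 3V = 2E.
Euler: V − E + F = 2 ⇒ (2E)/3 − E + (6 + x) = 2.
Multiply by 6: 2·(2E) − 3·(2E) + 6·(6 + x) = 12, i.e. 36 + 6x − (30 + 4x) = 12.
Collecting terms: 2x + 6 = 12, so 2x = 6, so x = 3.
Then 2E = 30 + 4·3 = 42, so E = 21, V = 2E/3 = 14, F = 6 + 3 = 9.

14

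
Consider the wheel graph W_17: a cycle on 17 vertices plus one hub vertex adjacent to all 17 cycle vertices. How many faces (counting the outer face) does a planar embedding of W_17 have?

18

W_17 has V = 17 + 1 = 18 vertices and E = 2·17 = 34 edges.
By Euler's formula F = 2 − V + E = 2 − 18 + 34 = 18.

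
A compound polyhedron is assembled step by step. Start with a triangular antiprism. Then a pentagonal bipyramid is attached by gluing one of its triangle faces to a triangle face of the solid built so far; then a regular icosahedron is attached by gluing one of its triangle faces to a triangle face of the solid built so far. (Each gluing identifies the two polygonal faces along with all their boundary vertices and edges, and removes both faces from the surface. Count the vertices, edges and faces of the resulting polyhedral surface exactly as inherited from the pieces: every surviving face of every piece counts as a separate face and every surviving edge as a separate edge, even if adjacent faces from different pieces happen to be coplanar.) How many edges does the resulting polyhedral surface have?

51

A triangular antiprism: V=6, E=12, F=8.
Attach a pentagonal bipyramid (V=7, E=15, F=10) along a 3-gon: merge 3 vertices and 3 edges, delete both glued faces → V=10, E=24, F=16.
Attach a regular icosahedron (V=12, E=30, F=20) along a 3-gon: merge 3 vertices and 3 edges, delete both glued faces → V=19, E=51, F=34.
Check: V − E + F = 19 − 51 + 34 = 2.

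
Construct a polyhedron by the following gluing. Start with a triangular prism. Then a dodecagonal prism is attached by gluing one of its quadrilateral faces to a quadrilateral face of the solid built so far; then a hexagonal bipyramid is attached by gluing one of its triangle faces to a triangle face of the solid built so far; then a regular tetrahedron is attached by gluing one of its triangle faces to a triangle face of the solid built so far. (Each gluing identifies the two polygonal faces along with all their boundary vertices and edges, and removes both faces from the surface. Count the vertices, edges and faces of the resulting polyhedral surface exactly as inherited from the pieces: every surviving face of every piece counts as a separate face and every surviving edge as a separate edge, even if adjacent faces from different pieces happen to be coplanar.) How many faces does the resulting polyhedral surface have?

29

A triangular prism: V=6, E=9, F=5.
Attach a dodecagonal prism (V=24, E=36, F=14) along a 4-gon: merge 4 vertices and 4 edges, delete both glued faces → V=26, E=41, F=17.
Attach a hexagonal bipyramid (V=8, E=18, F=12) along a 3-gon: merge 3 vertices and 3 edges, delete both glued faces → V=31, E=56, F=27.
Attach a regular tetrahedron (V=4, E=6, F=4) along a 3-gon: merge 3 vertices and 3 edges, delete both glued faces → V=32, E=59, F=29.
Check: V − E + F = 32 − 59 + 29 = 2.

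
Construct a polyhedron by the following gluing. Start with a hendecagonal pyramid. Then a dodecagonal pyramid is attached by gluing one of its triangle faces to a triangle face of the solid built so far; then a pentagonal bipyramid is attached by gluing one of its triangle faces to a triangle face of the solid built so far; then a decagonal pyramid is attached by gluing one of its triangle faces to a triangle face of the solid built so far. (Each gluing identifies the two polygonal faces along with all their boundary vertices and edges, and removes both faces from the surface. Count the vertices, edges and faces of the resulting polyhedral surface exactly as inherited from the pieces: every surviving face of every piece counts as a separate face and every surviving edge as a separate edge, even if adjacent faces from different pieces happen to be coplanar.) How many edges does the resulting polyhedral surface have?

72

A hendecagonal pyramid: V=12, E=22, F=12.
Attach a dodecagonal pyramid (V=13, E=24, F=13) along a 3-gon: merge 3 vertices and 3 edges, delete both glued faces → V=22, E=43, F=23.
Attach a pentagonal bipyramid (V=7, E=15, F=10) along a 3-gon: merge 3 vertices and 3 edges, delete both glued faces → V=26, E=55, F=31.
Attach a decagonal pyramid (V=11, E=20, F=11) along a 3-gon: merge 3 vertices and 3 edges, delete both glued faces → V=34, E=72, F=40.
Check: V − E + F = 34 − 72 + 40 = 2.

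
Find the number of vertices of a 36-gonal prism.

A prism on an n-gon has two n-gon bases and n rectangular sides: V = 2·36 = 72, E = 3·36 = 108, F = 36 + 2 = 38.

72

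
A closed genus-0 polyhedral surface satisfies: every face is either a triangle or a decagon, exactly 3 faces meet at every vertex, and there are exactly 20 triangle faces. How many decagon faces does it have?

Let x be the number of decagons; then F = 20 + x.
Edge–face incidences: 2E = 3·20 + 10·x = 60 + 10x.
Every vertex has degree 3, so 3V = 2E.
Euler: V − E + F = 2 ⇒ (2E)/3 − E + (20 + x) = 2.
Multiply by 6: 2·(2E) − 3·(2E) + 6·(20 + x) = 12, i.e. 120 + 6x − (60 + 10x) = 12.
Collecting terms: −4x + 60 = 12, so −4x = −48, so x = 12.
Then 2E = 60 + 10·12 = 180, so E = 90, V = 2E/3 = 60, F = 20 + 12 = 32.

12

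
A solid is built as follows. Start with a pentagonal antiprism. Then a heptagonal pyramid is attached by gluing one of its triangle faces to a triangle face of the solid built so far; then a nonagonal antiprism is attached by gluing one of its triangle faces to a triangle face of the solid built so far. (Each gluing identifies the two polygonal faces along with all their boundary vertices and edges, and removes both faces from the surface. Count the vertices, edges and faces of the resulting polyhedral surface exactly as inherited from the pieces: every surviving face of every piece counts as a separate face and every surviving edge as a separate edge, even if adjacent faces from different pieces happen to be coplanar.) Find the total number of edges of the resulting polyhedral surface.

64

A pentagonal antiprism: V=10, E=20, F=12.
Attach a heptagonal pyramid (V=8, E=14, F=8) along a 3-gon: merge 3 vertices and 3 edges, delete both glued faces → V=15, E=31, F=18.
Attach a nonagonal antiprism (V=18, E=36, F=20) along a 3-gon: merge 3 vertices and 3 edges, delete both glued faces → V=30, E=64, F=36.
Check: V − E + F = 30 − 64 + 36 = 2.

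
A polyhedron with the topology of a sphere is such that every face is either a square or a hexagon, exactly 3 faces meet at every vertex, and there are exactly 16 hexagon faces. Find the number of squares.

Let x be the number of squares; then F = 16 + x.
Edge–face incidences: 2E = 6·16 + 4·x = 96 + 4x.
Every vertex has degree 3, so 3V = 2E.
Euler: V − E + F = 2 ⇒ (2E)/3 − E + (16 + x) = 2.
Multiply by 6: 2·(2E) − 3·(2E) + 6·(16 + x) = 12, i.e. 96 + 6x − (96 + 4x) = 12.
Collecting terms: 2x = 12, so x = 6.
Then 2E = 96 + 4·6 = 120, so E = 60, V = 2E/3 = 40, F = 16 + 6 = 22.

6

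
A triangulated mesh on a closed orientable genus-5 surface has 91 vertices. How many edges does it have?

χ = 2 − 2·5 = -8, and every face is a triangle so 3F = 2E.
V − E + F = -8 with E = 3F/2 gives 91 − (3/2 − 1)·F = -8, so F = 198 and E = 297.

297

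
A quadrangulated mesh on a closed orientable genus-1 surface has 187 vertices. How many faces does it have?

χ = 2 − 2·1 = 0, and every face is a square so 4F = 2E.
V − E + F = 0 with E = 4F/2 gives 187 − (4/2 − 1)·F = 0, so F = 187 and E = 374.

187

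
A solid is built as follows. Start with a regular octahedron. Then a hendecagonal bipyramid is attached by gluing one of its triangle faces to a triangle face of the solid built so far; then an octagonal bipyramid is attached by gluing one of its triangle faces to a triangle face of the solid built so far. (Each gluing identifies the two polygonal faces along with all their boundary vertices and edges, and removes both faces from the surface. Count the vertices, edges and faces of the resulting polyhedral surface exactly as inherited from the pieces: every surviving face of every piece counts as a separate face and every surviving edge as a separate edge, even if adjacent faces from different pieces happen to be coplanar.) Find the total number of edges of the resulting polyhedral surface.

63

A regular octahedron: V=6, E=12, F=8.
Attach a hendecagonal bipyramid (V=13, E=33, F=22) along a 3-gon: merge 3 vertices and 3 edges, delete both glued faces → V=16, E=42, F=28.
Attach an octagonal bipyramid (V=10, E=24, F=16) along a 3-gon: merge 3 vertices and 3 edges, delete both glued faces → V=23, E=63, F=42.
Check: V − E + F = 23 − 63 + 42 = 2.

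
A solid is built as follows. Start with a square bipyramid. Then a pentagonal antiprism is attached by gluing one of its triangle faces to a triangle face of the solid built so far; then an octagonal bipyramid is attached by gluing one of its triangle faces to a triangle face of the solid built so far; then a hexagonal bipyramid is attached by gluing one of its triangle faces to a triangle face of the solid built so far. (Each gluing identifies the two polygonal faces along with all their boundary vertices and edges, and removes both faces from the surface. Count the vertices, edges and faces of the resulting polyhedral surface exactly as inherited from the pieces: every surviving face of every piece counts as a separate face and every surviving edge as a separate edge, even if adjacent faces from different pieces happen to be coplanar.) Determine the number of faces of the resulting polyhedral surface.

A square bipyramid: V=6, E=12, F=8.
Attach a pentagonal antiprism (V=10, E=20, F=12) along a 3-gon: merge 3 vertices and 3 edges, delete both glued faces → V=13, E=29, F=18.
Attach an octagonal bipyramid (V=10, E=24, F=16) along a 3-gon: merge 3 vertices and 3 edges, delete both glued faces → V=20, E=50, F=32.
Attach a hexagonal bipyramid (V=8, E=18, F=12) along a 3-gon: merge 3 vertices and 3 edges, delete both glued faces → V=25, E=65, F=42.
Check: V − E + F = 25 − 65 + 42 = 2.

42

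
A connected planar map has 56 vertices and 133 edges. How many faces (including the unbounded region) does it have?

Euler's formula for a connected plane graph: V − E + F = 2, so F = 2 − 56 + 133 = 79.

79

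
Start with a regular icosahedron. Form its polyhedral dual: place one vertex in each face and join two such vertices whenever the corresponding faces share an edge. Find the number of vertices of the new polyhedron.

20

The base solid has V = 12, E = 30, F = 20.
The dual swaps V and F and preserves E: V′ = F = 20, E′ = E = 30, F′ = V = 12.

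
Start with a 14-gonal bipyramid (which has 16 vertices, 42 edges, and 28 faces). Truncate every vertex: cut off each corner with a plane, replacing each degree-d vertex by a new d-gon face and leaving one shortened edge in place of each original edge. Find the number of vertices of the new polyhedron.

Truncation replaces each original edge-end by a new vertex, so V′ = 2E = 84.
Each original edge survives, and each old vertex of degree d contributes d new edges; summing degrees gives Σd = 2E, so E′ = E + 2E = 3E = 126.
Each original face survives and each original vertex becomes one new face: F′ = F + V = 44.

84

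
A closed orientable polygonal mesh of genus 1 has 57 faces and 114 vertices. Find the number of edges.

For a closed orientable surface of genus 1, χ = 2 − 2·1 = 0.
E = V + F − (0) = 114 + 57 − (0) = 171.

171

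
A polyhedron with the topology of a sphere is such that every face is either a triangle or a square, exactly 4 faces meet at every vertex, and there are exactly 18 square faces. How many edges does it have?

48

Let x be the number of triangles; then F = 18 + x.
Edge–face incidences: 2E = 4·18 + 3·x = 72 + 3x.
Every vertex has degree 4, so 4V = 2E.
Euler: V − E + F = 2 ⇒ (2E)/4 − E + (18 + x) = 2.
Multiply by 8: 2·(2E) − 4·(2E) + 8·(18 + x) = 16, i.e. 144 + 8x − 2·(72 + 3x) = 16.
Collecting terms: 2x = 16, so x = 8.
Then 2E = 72 + 3·8 = 96, so E = 48, V = 2E/4 = 24, F = 18 + 8 = 26.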